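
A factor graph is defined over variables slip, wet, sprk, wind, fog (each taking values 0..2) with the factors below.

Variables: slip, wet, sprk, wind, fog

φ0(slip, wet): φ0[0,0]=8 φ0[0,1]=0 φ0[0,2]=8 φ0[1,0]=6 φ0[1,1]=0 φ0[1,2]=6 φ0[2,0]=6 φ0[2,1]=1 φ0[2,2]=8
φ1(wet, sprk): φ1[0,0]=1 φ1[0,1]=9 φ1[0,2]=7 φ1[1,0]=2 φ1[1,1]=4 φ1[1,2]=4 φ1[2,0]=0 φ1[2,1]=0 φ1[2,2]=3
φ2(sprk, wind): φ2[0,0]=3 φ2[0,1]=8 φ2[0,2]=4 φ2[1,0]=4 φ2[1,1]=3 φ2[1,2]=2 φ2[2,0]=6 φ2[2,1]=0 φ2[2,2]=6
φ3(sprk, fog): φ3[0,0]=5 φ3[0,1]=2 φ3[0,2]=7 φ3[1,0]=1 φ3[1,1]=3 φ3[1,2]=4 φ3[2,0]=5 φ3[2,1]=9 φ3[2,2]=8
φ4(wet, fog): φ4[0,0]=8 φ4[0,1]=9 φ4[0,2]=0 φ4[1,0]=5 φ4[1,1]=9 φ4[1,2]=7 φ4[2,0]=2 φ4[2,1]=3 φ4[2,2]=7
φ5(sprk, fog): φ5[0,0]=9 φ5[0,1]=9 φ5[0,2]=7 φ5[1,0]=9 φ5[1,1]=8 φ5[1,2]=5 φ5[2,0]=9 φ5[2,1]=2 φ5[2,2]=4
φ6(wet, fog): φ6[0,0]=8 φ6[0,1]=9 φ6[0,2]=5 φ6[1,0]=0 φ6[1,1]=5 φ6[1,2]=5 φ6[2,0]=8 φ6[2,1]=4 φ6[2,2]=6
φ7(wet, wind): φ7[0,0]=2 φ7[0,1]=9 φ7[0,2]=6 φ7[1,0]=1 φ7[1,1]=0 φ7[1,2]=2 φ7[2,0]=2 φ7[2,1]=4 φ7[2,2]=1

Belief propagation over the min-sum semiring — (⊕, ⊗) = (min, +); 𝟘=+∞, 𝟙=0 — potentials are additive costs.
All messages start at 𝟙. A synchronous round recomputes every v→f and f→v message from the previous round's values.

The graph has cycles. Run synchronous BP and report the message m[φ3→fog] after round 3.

message @ round 3 = [8, 10, 11]

init: all messages = 𝟙 over 3 values
r1 m[φ0→slip] = [0, 0, 1]
r1 m[φ0→wet] = [6, 0, 6]
r1 m[φ1→wet] = [1, 2, 0]
r1 m[φ1→sprk] = [0, 0, 3]
r1 m[φ2→sprk] = [3, 2, 0]
r1 m[φ2→wind] = [3, 0, 2]
r1 m[φ3→sprk] = [2, 1, 5]
r1 m[φ3→fog] = [1, 2, 4]
r1 m[φ4→wet] = [0, 5, 2]
r1 m[φ4→fog] = [2, 3, 0]
r1 m[φ5→sprk] = [7, 5, 2]
r1 m[φ5→fog] = [9, 2, 4]
r1 m[φ6→wet] = [5, 0, 4]
r1 m[φ6→fog] = [0, 4, 5]
r1 m[φ7→wet] = [2, 0, 1]
r1 m[φ7→wind] = [1, 0, 1]
r1 m[slip→φ0] = [0, 0, 0]
r1 m[wet→φ0] = [0, 0, 0]
r1 m[wet→φ1] = [0, 0, 0]
r1 m[wet→φ4] = [0, 0, 0]
r1 m[wet→φ6] = [0, 0, 0]
r1 m[wet→φ7] = [0, 0, 0]
r1 m[sprk→φ1] = [0, 0, 0]
r1 m[sprk→φ2] = [0, 0, 0]
r1 m[sprk→φ3] = [0, 0, 0]
r1 m[sprk→φ5] = [0, 0, 0]
r1 m[wind→φ2] = [0, 0, 0]
r1 m[wind→φ7] = [0, 0, 0]
r1 m[fog→φ3] = [0, 0, 0]
r1 m[fog→φ4] = [0, 0, 0]
r1 m[fog→φ5] = [0, 0, 0]
r1 m[fog→φ6] = [0, 0, 0]
r2 m[φ0→slip] = [0, 0, 1]
r2 m[φ0→wet] = [6, 0, 6]
r2 m[φ1→wet] = [1, 2, 0]
r2 m[φ1→sprk] = [0, 0, 3]
r2 m[φ2→sprk] = [3, 2, 0]
r2 m[φ2→wind] = [3, 0, 2]
r2 m[φ3→sprk] = [2, 1, 5]
r2 m[φ3→fog] = [1, 2, 4]
r2 m[φ4→wet] = [0, 5, 2]
r2 m[φ4→fog] = [2, 3, 0]
r2 m[φ5→sprk] = [7, 5, 2]
r2 m[φ5→fog] = [9, 2, 4]
r2 m[φ6→wet] = [5, 0, 4]
r2 m[φ6→fog] = [0, 4, 5]
r2 m[φ7→wet] = [2, 0, 1]
r2 m[φ7→wind] = [1, 0, 1]
r2 m[slip→φ0] = [0, 0, 0]
r2 m[wet→φ0] = [8, 7, 7]
r2 m[wet→φ1] = [13, 5, 13]
r2 m[wet→φ4] = [14, 2, 11]
r2 m[wet→φ6] = [9, 7, 9]
r2 m[wet→φ7] = [12, 7, 12]
r2 m[sprk→φ1] = [12, 8, 7]
r2 m[sprk→φ2] = [9, 6, 10]
r2 m[sprk→φ3] = [10, 7, 5]
r2 m[sprk→φ5] = [5, 3, 8]
r2 m[wind→φ2] = [1, 0, 1]
r2 m[wind→φ7] = [3, 0, 2]
r2 m[fog→φ3] = [11, 9, 9]
r2 m[fog→φ4] = [10, 8, 13]
r2 m[fog→φ5] = [3, 9, 9]
r2 m[fog→φ6] = [12, 7, 8]
r3 m[φ0→slip] = [7, 7, 8]
r3 m[φ0→wet] = [6, 0, 6]
r3 m[φ1→wet] = [13, 11, 8]
r3 m[φ1→sprk] = [7, 9, 9]
r3 m[φ2→sprk] = [4, 3, 0]
r3 m[φ2→wind] = [10, 9, 8]
r3 m[φ3→sprk] = [11, 12, 16]
r3 m[φ3→fog] = [8, 10, 11]
r3 m[φ4→wet] = [13, 15, 11]
r3 m[φ4→fog] = [7, 11, 9]
r3 m[φ5→sprk] = [12, 12, 11]
r3 m[φ5→fog] = [12, 10, 8]
r3 m[φ6→wet] = [13, 12, 11]
r3 m[φ6→fog] = [7, 12, 12]
r3 m[φ7→wet] = [5, 0, 3]
r3 m[φ7→wind] = [8, 7, 9]
r3 m[slip→φ0] = [0, 0, 0]
r3 m[wet→φ0] = [8, 7, 7]
r3 m[wet→φ1] = [13, 5, 13]
r3 m[wet→φ4] = [14, 2, 11]
r3 m[wet→φ6] = [9, 7, 9]
r3 m[wet→φ7] = [12, 7, 12]
r3 m[sprk→φ1] = [12, 8, 7]
r3 m[sprk→φ2] = [9, 6, 10]
r3 m[sprk→φ3] = [10, 7, 5]
r3 m[sprk→φ5] = [5, 3, 8]
r3 m[wind→φ2] = [1, 0, 1]
r3 m[wind→φ7] = [3, 0, 2]
r3 m[fog→φ3] = [11, 9, 9]
r3 m[fog→φ4] = [10, 8, 13]
r3 m[fog→φ5] = [3, 9, 9]
r3 m[fog→φ6] = [12, 7, 8]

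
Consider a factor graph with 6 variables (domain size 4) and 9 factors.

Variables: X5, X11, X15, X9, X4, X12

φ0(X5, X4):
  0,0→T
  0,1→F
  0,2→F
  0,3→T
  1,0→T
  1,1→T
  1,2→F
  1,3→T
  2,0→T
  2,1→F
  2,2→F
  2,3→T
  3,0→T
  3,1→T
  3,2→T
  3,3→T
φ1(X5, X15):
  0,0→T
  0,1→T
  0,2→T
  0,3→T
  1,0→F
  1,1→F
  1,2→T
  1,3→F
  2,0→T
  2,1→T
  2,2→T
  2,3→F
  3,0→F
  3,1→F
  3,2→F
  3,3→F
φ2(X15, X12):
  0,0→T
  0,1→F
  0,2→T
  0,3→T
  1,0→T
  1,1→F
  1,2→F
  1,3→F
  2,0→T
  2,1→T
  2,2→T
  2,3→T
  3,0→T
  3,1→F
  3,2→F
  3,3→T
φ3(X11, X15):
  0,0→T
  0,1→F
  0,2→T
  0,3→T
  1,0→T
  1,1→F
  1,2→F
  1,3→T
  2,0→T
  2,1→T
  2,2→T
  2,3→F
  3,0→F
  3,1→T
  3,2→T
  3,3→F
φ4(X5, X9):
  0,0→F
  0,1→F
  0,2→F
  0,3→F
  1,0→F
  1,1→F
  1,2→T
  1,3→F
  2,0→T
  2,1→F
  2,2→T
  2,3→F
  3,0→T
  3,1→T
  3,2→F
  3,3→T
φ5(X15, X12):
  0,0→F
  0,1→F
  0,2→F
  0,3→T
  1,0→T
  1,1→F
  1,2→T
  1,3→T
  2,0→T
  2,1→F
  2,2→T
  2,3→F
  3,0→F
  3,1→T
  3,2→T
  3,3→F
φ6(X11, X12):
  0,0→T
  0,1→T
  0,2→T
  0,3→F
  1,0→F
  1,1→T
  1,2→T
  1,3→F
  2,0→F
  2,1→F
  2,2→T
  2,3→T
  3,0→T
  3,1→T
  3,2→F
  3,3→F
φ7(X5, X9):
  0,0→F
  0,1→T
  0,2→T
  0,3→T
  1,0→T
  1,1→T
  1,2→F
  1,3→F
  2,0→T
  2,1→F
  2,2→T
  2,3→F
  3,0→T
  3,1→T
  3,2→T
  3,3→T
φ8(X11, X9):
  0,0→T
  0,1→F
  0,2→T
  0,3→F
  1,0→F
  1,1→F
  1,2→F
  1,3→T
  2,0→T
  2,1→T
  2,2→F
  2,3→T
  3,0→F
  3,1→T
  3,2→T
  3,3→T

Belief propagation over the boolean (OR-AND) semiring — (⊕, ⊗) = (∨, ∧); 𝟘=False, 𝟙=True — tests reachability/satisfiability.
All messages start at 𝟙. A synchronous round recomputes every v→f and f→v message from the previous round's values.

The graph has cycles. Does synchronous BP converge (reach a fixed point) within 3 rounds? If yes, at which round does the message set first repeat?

NOT CONVERGED within 3 rounds

init: all messages = 𝟙 over 4 values
r1 m[φ0→X5] = [T, T, T, T]
r1 m[φ0→X4] = [T, T, T, T]
r1 m[φ1→X5] = [T, T, T, F]
r1 m[φ1→X15] = [T, T, T, T]
r1 m[φ2→X15] = [T, T, T, T]
r1 m[φ2→X12] = [T, T, T, T]
r1 m[φ3→X11] = [T, T, T, T]
r1 m[φ3→X15] = [T, T, T, T]
r1 m[φ4→X5] = [F, T, T, T]
r1 m[φ4→X9] = [T, T, T, T]
r1 m[φ5→X15] = [T, T, T, T]
r1 m[φ5→X12] = [T, T, T, T]
r1 m[φ6→X11] = [T, T, T, T]
r1 m[φ6→X12] = [T, T, T, T]
r1 m[φ7→X5] = [T, T, T, T]
r1 m[φ7→X9] = [T, T, T, T]
r1 m[φ8→X11] = [T, T, T, T]
r1 m[φ8→X9] = [T, T, T, T]
r1 m[X5→φ0] = [T, T, T, T]
r1 m[X5→φ1] = [T, T, T, T]
r1 m[X5→φ4] = [T, T, T, T]
r1 m[X5→φ7] = [T, T, T, T]
r1 m[X11→φ3] = [T, T, T, T]
r1 m[X11→φ6] = [T, T, T, T]
r1 m[X11→φ8] = [T, T, T, T]
r1 m[X15→φ1] = [T, T, T, T]
r1 m[X15→φ2] = [T, T, T, T]
r1 m[X15→φ3] = [T, T, T, T]
r1 m[X15→φ5] = [T, T, T, T]
r1 m[X9→φ4] = [T, T, T, T]
r1 m[X9→φ7] = [T, T, T, T]
r1 m[X9→φ8] = [T, T, T, T]
r1 m[X4→φ0] = [T, T, T, T]
r1 m[X12→φ2] = [T, T, T, T]
r1 m[X12→φ5] = [T, T, T, T]
r1 m[X12→φ6] = [T, T, T, T]
r2 m[φ0→X5] = [T, T, T, T]
r2 m[φ0→X4] = [T, T, T, T]
r2 m[φ1→X5] = [T, T, T, F]
r2 m[φ1→X15] = [T, T, T, T]
r2 m[φ2→X15] = [T, T, T, T]
r2 m[φ2→X12] = [T, T, T, T]
r2 m[φ3→X11] = [T, T, T, T]
r2 m[φ3→X15] = [T, T, T, T]
r2 m[φ4→X5] = [F, T, T, T]
r2 m[φ4→X9] = [T, T, T, T]
r2 m[φ5→X15] = [T, T, T, T]
r2 m[φ5→X12] = [T, T, T, T]
r2 m[φ6→X11] = [T, T, T, T]
r2 m[φ6→X12] = [T, T, T, T]
r2 m[φ7→X5] = [T, T, T, T]
r2 m[φ7→X9] = [T, T, T, T]
r2 m[φ8→X11] = [T, T, T, T]
r2 m[φ8→X9] = [T, T, T, T]
r2 m[X5→φ0] = [F, T, T, F]
r2 m[X5→φ1] = [F, T, T, T]
r2 m[X5→φ4] = [T, T, T, F]
r2 m[X5→φ7] = [F, T, T, F]
r2 m[X11→φ3] = [T, T, T, T]
r2 m[X11→φ6] = [T, T, T, T]
r2 m[X11→φ8] = [T, T, T, T]
r2 m[X15→φ1] = [T, T, T, T]
r2 m[X15→φ2] = [T, T, T, T]
r2 m[X15→φ3] = [T, T, T, T]
r2 m[X15→φ5] = [T, T, T, T]
r2 m[X9→φ4] = [T, T, T, T]
r2 m[X9→φ7] = [T, T, T, T]
r2 m[X9→φ8] = [T, T, T, T]
r2 m[X4→φ0] = [T, T, T, T]
r2 m[X12→φ2] = [T, T, T, T]
r2 m[X12→φ5] = [T, T, T, T]
r2 m[X12→φ6] = [T, T, T, T]
r3 m[φ0→X5] = [T, T, T, T]
r3 m[φ0→X4] = [T, T, F, T]
r3 m[φ1→X5] = [T, T, T, F]
r3 m[φ1→X15] = [T, T, T, F]
r3 m[φ2→X15] = [T, T, T, T]
r3 m[φ2→X12] = [T, T, T, T]
r3 m[φ3→X11] = [T, T, T, T]
r3 m[φ3→X15] = [T, T, T, T]
r3 m[φ4→X5] = [F, T, T, T]
r3 m[φ4→X9] = [T, F, T, F]
r3 m[φ5→X15] = [T, T, T, T]
r3 m[φ5→X12] = [T, T, T, T]
r3 m[φ6→X11] = [T, T, T, T]
r3 m[φ6→X12] = [T, T, T, T]
r3 m[φ7→X5] = [T, T, T, T]
r3 m[φ7→X9] = [T, T, T, F]
r3 m[φ8→X11] = [T, T, T, T]
r3 m[φ8→X9] = [T, T, T, T]
r3 m[X5→φ0] = [F, T, T, F]
r3 m[X5→φ1] = [F, T, T, T]
r3 m[X5→φ4] = [T, T, T, F]
r3 m[X5→φ7] = [F, T, T, F]
r3 m[X11→φ3] = [T, T, T, T]
r3 m[X11→φ6] = [T, T, T, T]
r3 m[X11→φ8] = [T, T, T, T]
r3 m[X15→φ1] = [T, T, T, T]
r3 m[X15→φ2] = [T, T, T, T]
r3 m[X15→φ3] = [T, T, T, T]
r3 m[X15→φ5] = [T, T, T, T]
r3 m[X9→φ4] = [T, T, T, T]
r3 m[X9→φ7] = [T, T, T, T]
r3 m[X9→φ8] = [T, T, T, T]
r3 m[X4→φ0] = [T, T, T, T]
r3 m[X12→φ2] = [T, T, T, T]
r3 m[X12→φ5] = [T, T, T, T]
r3 m[X12→φ6] = [T, T, T, T]
no fixed point within 3 rounds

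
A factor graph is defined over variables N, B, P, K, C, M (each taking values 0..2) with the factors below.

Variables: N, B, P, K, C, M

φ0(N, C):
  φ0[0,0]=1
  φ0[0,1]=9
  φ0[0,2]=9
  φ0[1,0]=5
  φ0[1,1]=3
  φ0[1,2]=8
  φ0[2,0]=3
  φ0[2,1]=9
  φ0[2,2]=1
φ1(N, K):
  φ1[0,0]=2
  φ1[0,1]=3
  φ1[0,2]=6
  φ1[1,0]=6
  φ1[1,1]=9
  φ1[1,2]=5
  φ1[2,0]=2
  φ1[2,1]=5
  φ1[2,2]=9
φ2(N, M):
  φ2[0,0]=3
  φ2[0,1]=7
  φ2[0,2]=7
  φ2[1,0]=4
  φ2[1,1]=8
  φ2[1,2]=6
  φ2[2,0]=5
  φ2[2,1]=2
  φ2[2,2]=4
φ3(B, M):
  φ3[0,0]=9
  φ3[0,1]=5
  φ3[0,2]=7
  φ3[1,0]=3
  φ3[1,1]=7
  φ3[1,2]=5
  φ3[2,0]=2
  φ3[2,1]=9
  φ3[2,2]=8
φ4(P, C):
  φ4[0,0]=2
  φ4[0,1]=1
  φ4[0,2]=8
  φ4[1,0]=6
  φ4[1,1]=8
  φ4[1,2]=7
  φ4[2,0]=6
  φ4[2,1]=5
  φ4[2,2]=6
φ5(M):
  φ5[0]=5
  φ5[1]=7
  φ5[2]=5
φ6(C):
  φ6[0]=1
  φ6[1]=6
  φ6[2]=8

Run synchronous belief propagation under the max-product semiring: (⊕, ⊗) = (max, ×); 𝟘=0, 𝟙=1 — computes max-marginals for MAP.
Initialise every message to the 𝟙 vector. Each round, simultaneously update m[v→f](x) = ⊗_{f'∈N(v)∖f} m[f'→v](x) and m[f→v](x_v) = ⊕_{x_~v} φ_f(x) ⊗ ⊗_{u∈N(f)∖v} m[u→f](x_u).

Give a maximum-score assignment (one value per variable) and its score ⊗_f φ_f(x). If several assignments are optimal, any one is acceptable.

init: all messages = 𝟙 over 3 values
r1 m[φ0→N] = [9, 8, 9]
r1 m[φ0→C] = [5, 9, 9]
r1 m[φ1→N] = [6, 9, 9]
r1 m[φ1→K] = [6, 9, 9]
r1 m[φ2→N] = [7, 8, 5]
r1 m[φ2→M] = [5, 8, 7]
r1 m[φ3→B] = [9, 7, 9]
r1 m[φ3→M] = [9, 9, 8]
r1 m[φ4→P] = [8, 8, 6]
r1 m[φ4→C] = [6, 8, 8]
r1 m[φ5→M] = [5, 7, 5]
r1 m[φ6→C] = [1, 6, 8]
r1 m[N→φ0] = [1, 1, 1]
r1 m[N→φ1] = [1, 1, 1]
r1 m[N→φ2] = [1, 1, 1]
r1 m[B→φ3] = [1, 1, 1]
r1 m[P→φ4] = [1, 1, 1]
r1 m[K→φ1] = [1, 1, 1]
r1 m[C→φ0] = [1, 1, 1]
r1 m[C→φ4] = [1, 1, 1]
r1 m[C→φ6] = [1, 1, 1]
r1 m[M→φ2] = [1, 1, 1]
r1 m[M→φ3] = [1, 1, 1]
r1 m[M→φ5] = [1, 1, 1]
r2 m[φ0→N] = [9, 8, 9]
r2 m[φ0→C] = [5, 9, 9]
r2 m[φ1→N] = [6, 9, 9]
r2 m[φ1→K] = [6, 9, 9]
r2 m[φ2→N] = [7, 8, 5]
r2 m[φ2→M] = [5, 8, 7]
r2 m[φ3→B] = [9, 7, 9]
r2 m[φ3→M] = [9, 9, 8]
r2 m[φ4→P] = [8, 8, 6]
r2 m[φ4→C] = [6, 8, 8]
r2 m[φ5→M] = [5, 7, 5]
r2 m[φ6→C] = [1, 6, 8]
r2 m[N→φ0] = [42, 72, 45]
r2 m[N→φ1] = [63, 64, 45]
r2 m[N→φ2] = [54, 72, 81]
r2 m[B→φ3] = [1, 1, 1]
r2 m[P→φ4] = [1, 1, 1]
r2 m[K→φ1] = [1, 1, 1]
r2 m[C→φ0] = [6, 48, 64]
r2 m[C→φ4] = [5, 54, 72]
r2 m[C→φ6] = [30, 72, 72]
r2 m[M→φ2] = [45, 63, 40]
r2 m[M→φ3] = [25, 56, 35]
r2 m[M→φ5] = [45, 72, 56]
r3 m[φ0→N] = [576, 512, 432]
r3 m[φ0→C] = [360, 405, 576]
r3 m[φ1→N] = [6, 9, 9]
r3 m[φ1→K] = [384, 576, 405]
r3 m[φ2→N] = [441, 504, 225]
r3 m[φ2→M] = [405, 576, 432]
r3 m[φ3→B] = [280, 392, 504]
r3 m[φ3→M] = [9, 9, 8]
r3 m[φ4→P] = [576, 504, 432]
r3 m[φ4→C] = [6, 8, 8]
r3 m[φ5→M] = [5, 7, 5]
r3 m[φ6→C] = [1, 6, 8]
r3 m[N→φ0] = [42, 72, 45]
r3 m[N→φ1] = [63, 64, 45]
r3 m[N→φ2] = [54, 72, 81]
r3 m[B→φ3] = [1, 1, 1]
r3 m[P→φ4] = [1, 1, 1]
r3 m[K→φ1] = [1, 1, 1]
r3 m[C→φ0] = [6, 48, 64]
r3 m[C→φ4] = [5, 54, 72]
r3 m[C→φ6] = [30, 72, 72]
r3 m[M→φ2] = [45, 63, 40]
r3 m[M→φ3] = [25, 56, 35]
r3 m[M→φ5] = [45, 72, 56]
r4 m[φ0→N] = [576, 512, 432]
r4 m[φ0→C] = [360, 405, 576]
r4 m[φ1→N] = [6, 9, 9]
r4 m[φ1→K] = [384, 576, 405]
r4 m[φ2→N] = [441, 504, 225]
r4 m[φ2→M] = [405, 576, 432]
r4 m[φ3→B] = [280, 392, 504]
r4 m[φ3→M] = [9, 9, 8]
r4 m[φ4→P] = [576, 504, 432]
r4 m[φ4→C] = [6, 8, 8]
r4 m[φ5→M] = [5, 7, 5]
r4 m[φ6→C] = [1, 6, 8]
r4 m[N→φ0] = [2646, 4536, 2025]
r4 m[N→φ1] = [254016, 258048, 97200]
r4 m[N→φ2] = [3456, 4608, 3888]
r4 m[B→φ3] = [1, 1, 1]
r4 m[P→φ4] = [1, 1, 1]
r4 m[K→φ1] = [1, 1, 1]
r4 m[C→φ0] = [6, 48, 64]
r4 m[C→φ4] = [360, 2430, 4608]
r4 m[C→φ6] = [2160, 3240, 4608]
r4 m[M→φ2] = [45, 63, 40]
r4 m[M→φ3] = [2025, 4032, 2160]
r4 m[M→φ5] = [3645, 5184, 3456]
r5 m[φ0→N] = [576, 512, 432]
r5 m[φ0→C] = [22680, 23814, 36288]
r5 m[φ1→N] = [6, 9, 9]
r5 m[φ1→K] = [1548288, 2322432, 1524096]
r5 m[φ2→N] = [441, 504, 225]
r5 m[φ2→M] = [19440, 36864, 27648]
r5 m[φ3→B] = [20160, 28224, 36288]
r5 m[φ3→M] = [9, 9, 8]
r5 m[φ4→P] = [36864, 32256, 27648]
r5 m[φ4→C] = [6, 8, 8]
r5 m[φ5→M] = [5, 7, 5]
r5 m[φ6→C] = [1, 6, 8]
r5 m[N→φ0] = [2646, 4536, 2025]
r5 m[N→φ1] = [254016, 258048, 97200]
r5 m[N→φ2] = [3456, 4608, 3888]
r5 m[B→φ3] = [1, 1, 1]
r5 m[P→φ4] = [1, 1, 1]
r5 m[K→φ1] = [1, 1, 1]
r5 m[C→φ0] = [6, 48, 64]
r5 m[C→φ4] = [360, 2430, 4608]
r5 m[C→φ6] = [2160, 3240, 4608]
r5 m[M→φ2] = [45, 63, 40]
r5 m[M→φ3] = [2025, 4032, 2160]
r5 m[M→φ5] = [3645, 5184, 3456]
r6 m[φ0→N] = [576, 512, 432]
r6 m[φ0→C] = [22680, 23814, 36288]
r6 m[φ1→N] = [6, 9, 9]
r6 m[φ1→K] = [1548288, 2322432, 1524096]
r6 m[φ2→N] = [441, 504, 225]
r6 m[φ2→M] = [19440, 36864, 27648]
r6 m[φ3→B] = [20160, 28224, 36288]
r6 m[φ3→M] = [9, 9, 8]
r6 m[φ4→P] = [36864, 32256, 27648]
r6 m[φ4→C] = [6, 8, 8]
r6 m[φ5→M] = [5, 7, 5]
r6 m[φ6→C] = [1, 6, 8]
r6 m[N→φ0] = [2646, 4536, 2025]
r6 m[N→φ1] = [254016, 258048, 97200]
r6 m[N→φ2] = [3456, 4608, 3888]
r6 m[B→φ3] = [1, 1, 1]
r6 m[P→φ4] = [1, 1, 1]
r6 m[K→φ1] = [1, 1, 1]
r6 m[C→φ0] = [6, 48, 64]
r6 m[C→φ4] = [22680, 142884, 290304]
r6 m[C→φ6] = [136080, 190512, 290304]
r6 m[M→φ2] = [45, 63, 40]
r6 m[M→φ3] = [97200, 258048, 138240]
r6 m[M→φ5] = [174960, 331776, 221184]
r7 m[φ0→N] = [576, 512, 432]
r7 m[φ0→C] = [22680, 23814, 36288]
r7 m[φ1→N] = [6, 9, 9]
r7 m[φ1→K] = [1548288, 2322432, 1524096]
r7 m[φ2→N] = [441, 504, 225]
r7 m[φ2→M] = [19440, 36864, 27648]
r7 m[φ3→B] = [1290240, 1806336, 2322432]
r7 m[φ3→M] = [9, 9, 8]
r7 m[φ4→P] = [2322432, 2032128, 1741824]
r7 m[φ4→C] = [6, 8, 8]
r7 m[φ5→M] = [5, 7, 5]
r7 m[φ6→C] = [1, 6, 8]
r7 m[N→φ0] = [2646, 4536, 2025]
r7 m[N→φ1] = [254016, 258048, 97200]
r7 m[N→φ2] = [3456, 4608, 3888]
r7 m[B→φ3] = [1, 1, 1]
r7 m[P→φ4] = [1, 1, 1]
r7 m[K→φ1] = [1, 1, 1]
r7 m[C→φ0] = [6, 48, 64]
r7 m[C→φ4] = [22680, 142884, 290304]
r7 m[C→φ6] = [136080, 190512, 290304]
r7 m[M→φ2] = [45, 63, 40]
r7 m[M→φ3] = [97200, 258048, 138240]
r7 m[M→φ5] = [174960, 331776, 221184]
r8 m[φ0→N] = [576, 512, 432]
r8 m[φ0→C] = [22680, 23814, 36288]
r8 m[φ1→N] = [6, 9, 9]
r8 m[φ1→K] = [1548288, 2322432, 1524096]
r8 m[φ2→N] = [441, 504, 225]
r8 m[φ2→M] = [19440, 36864, 27648]
r8 m[φ3→B] = [1290240, 1806336, 2322432]
r8 m[φ3→M] = [9, 9, 8]
r8 m[φ4→P] = [2322432, 2032128, 1741824]
r8 m[φ4→C] = [6, 8, 8]
r8 m[φ5→M] = [5, 7, 5]
r8 m[φ6→C] = [1, 6, 8]
r8 m[N→φ0] = [2646, 4536, 2025]
r8 m[N→φ1] = [254016, 258048, 97200]
r8 m[N→φ2] = [3456, 4608, 3888]
r8 m[B→φ3] = [1, 1, 1]
r8 m[P→φ4] = [1, 1, 1]
r8 m[K→φ1] = [1, 1, 1]
r8 m[C→φ0] = [6, 48, 64]
r8 m[C→φ4] = [22680, 142884, 290304]
r8 m[C→φ6] = [136080, 190512, 290304]
r8 m[M→φ2] = [45, 63, 40]
r8 m[M→φ3] = [97200, 258048, 138240]
r8 m[M→φ5] = [174960, 331776, 221184]
fixed point reached at round 8
traceback from N: (N=1, B=2, P=0, K=1, C=2, M=1), score=2322432

assignment: (N=1, B=2, P=0, K=1, C=2, M=1); score = 2322432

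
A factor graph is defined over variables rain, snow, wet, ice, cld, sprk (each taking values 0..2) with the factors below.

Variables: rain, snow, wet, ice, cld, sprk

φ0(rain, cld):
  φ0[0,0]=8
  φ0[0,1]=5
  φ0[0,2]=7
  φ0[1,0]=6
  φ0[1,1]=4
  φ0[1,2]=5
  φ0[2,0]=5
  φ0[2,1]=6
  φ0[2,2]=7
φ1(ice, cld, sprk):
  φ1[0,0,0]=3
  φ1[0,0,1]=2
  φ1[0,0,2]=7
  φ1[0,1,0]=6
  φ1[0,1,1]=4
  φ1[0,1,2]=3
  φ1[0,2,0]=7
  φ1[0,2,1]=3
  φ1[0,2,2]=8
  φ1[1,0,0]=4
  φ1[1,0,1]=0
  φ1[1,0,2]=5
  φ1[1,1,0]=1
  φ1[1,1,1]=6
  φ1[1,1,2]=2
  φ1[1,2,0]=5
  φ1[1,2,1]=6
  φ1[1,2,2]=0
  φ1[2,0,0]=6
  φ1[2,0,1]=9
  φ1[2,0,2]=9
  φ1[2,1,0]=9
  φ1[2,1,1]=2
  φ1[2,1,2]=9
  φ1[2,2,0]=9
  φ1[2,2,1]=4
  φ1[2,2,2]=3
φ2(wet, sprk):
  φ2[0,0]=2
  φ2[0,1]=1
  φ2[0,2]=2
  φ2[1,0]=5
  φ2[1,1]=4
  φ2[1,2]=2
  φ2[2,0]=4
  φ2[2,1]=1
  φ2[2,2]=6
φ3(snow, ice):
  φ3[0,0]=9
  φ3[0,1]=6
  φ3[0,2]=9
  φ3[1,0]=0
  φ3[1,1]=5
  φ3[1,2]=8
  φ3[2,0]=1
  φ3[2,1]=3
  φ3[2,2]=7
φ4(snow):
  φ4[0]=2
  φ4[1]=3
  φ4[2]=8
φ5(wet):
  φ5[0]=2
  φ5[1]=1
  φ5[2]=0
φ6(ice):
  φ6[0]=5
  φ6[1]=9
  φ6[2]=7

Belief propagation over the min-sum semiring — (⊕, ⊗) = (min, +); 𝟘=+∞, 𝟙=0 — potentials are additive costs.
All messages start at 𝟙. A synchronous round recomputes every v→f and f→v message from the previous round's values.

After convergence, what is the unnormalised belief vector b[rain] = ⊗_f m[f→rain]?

b[rain] = [18, 17, 16]

init: all messages = 𝟙 over 3 values
r1 m[φ0→rain] = [5, 4, 5]
r1 m[φ0→cld] = [5, 4, 5]
r1 m[φ1→ice] = [2, 0, 2]
r1 m[φ1→cld] = [0, 1, 0]
r1 m[φ1→sprk] = [1, 0, 0]
r1 m[φ2→wet] = [1, 2, 1]
r1 m[φ2→sprk] = [2, 1, 2]
r1 m[φ3→snow] = [6, 0, 1]
r1 m[φ3→ice] = [0, 3, 7]
r1 m[φ4→snow] = [2, 3, 8]
r1 m[φ5→wet] = [2, 1, 0]
r1 m[φ6→ice] = [5, 9, 7]
r1 m[rain→φ0] = [0, 0, 0]
r1 m[snow→φ3] = [0, 0, 0]
r1 m[snow→φ4] = [0, 0, 0]
r1 m[wet→φ2] = [0, 0, 0]
r1 m[wet→φ5] = [0, 0, 0]
r1 m[ice→φ1] = [0, 0, 0]
r1 m[ice→φ3] = [0, 0, 0]
r1 m[ice→φ6] = [0, 0, 0]
r1 m[cld→φ0] = [0, 0, 0]
r1 m[cld→φ1] = [0, 0, 0]
r1 m[sprk→φ1] = [0, 0, 0]
r1 m[sprk→φ2] = [0, 0, 0]
r2 m[φ0→rain] = [5, 4, 5]
r2 m[φ0→cld] = [5, 4, 5]
r2 m[φ1→ice] = [2, 0, 2]
r2 m[φ1→cld] = [0, 1, 0]
r2 m[φ1→sprk] = [1, 0, 0]
r2 m[φ2→wet] = [1, 2, 1]
r2 m[φ2→sprk] = [2, 1, 2]
r2 m[φ3→snow] = [6, 0, 1]
r2 m[φ3→ice] = [0, 3, 7]
r2 m[φ4→snow] = [2, 3, 8]
r2 m[φ5→wet] = [2, 1, 0]
r2 m[φ6→ice] = [5, 9, 7]
r2 m[rain→φ0] = [0, 0, 0]
r2 m[snow→φ3] = [2, 3, 8]
r2 m[snow→φ4] = [6, 0, 1]
r2 m[wet→φ2] = [2, 1, 0]
r2 m[wet→φ5] = [1, 2, 1]
r2 m[ice→φ1] = [5, 12, 14]
r2 m[ice→φ3] = [7, 9, 9]
r2 m[ice→φ6] = [2, 3, 9]
r2 m[cld→φ0] = [0, 1, 0]
r2 m[cld→φ1] = [5, 4, 5]
r2 m[sprk→φ1] = [2, 1, 2]
r2 m[sprk→φ2] = [1, 0, 0]
r3 m[φ0→rain] = [6, 5, 5]
r3 m[φ0→cld] = [5, 4, 5]
r3 m[φ1→ice] = [8, 6, 7]
r3 m[φ1→cld] = [8, 10, 9]
r3 m[φ1→sprk] = [13, 12, 12]
r3 m[φ2→wet] = [1, 2, 1]
r3 m[φ2→sprk] = [4, 1, 3]
r3 m[φ3→snow] = [15, 7, 8]
r3 m[φ3→ice] = [3, 8, 11]
r3 m[φ4→snow] = [2, 3, 8]
r3 m[φ5→wet] = [2, 1, 0]
r3 m[φ6→ice] = [5, 9, 7]
r3 m[rain→φ0] = [0, 0, 0]
r3 m[snow→φ3] = [2, 3, 8]
r3 m[snow→φ4] = [6, 0, 1]
r3 m[wet→φ2] = [2, 1, 0]
r3 m[wet→φ5] = [1, 2, 1]
r3 m[ice→φ1] = [5, 12, 14]
r3 m[ice→φ3] = [7, 9, 9]
r3 m[ice→φ6] = [2, 3, 9]
r3 m[cld→φ0] = [0, 1, 0]
r3 m[cld→φ1] = [5, 4, 5]
r3 m[sprk→φ1] = [2, 1, 2]
r3 m[sprk→φ2] = [1, 0, 0]
r4 m[φ0→rain] = [6, 5, 5]
r4 m[φ0→cld] = [5, 4, 5]
r4 m[φ1→ice] = [8, 6, 7]
r4 m[φ1→cld] = [8, 10, 9]
r4 m[φ1→sprk] = [13, 12, 12]
r4 m[φ2→wet] = [1, 2, 1]
r4 m[φ2→sprk] = [4, 1, 3]
r4 m[φ3→snow] = [15, 7, 8]
r4 m[φ3→ice] = [3, 8, 11]
r4 m[φ4→snow] = [2, 3, 8]
r4 m[φ5→wet] = [2, 1, 0]
r4 m[φ6→ice] = [5, 9, 7]
r4 m[rain→φ0] = [0, 0, 0]
r4 m[snow→φ3] = [2, 3, 8]
r4 m[snow→φ4] = [15, 7, 8]
r4 m[wet→φ2] = [2, 1, 0]
r4 m[wet→φ5] = [1, 2, 1]
r4 m[ice→φ1] = [8, 17, 18]
r4 m[ice→φ3] = [13, 15, 14]
r4 m[ice→φ6] = [11, 14, 18]
r4 m[cld→φ0] = [8, 10, 9]
r4 m[cld→φ1] = [5, 4, 5]
r4 m[sprk→φ1] = [4, 1, 3]
r4 m[sprk→φ2] = [13, 12, 12]
r5 m[φ0→rain] = [15, 14, 13]
r5 m[φ0→cld] = [5, 4, 5]
r5 m[φ1→ice] = [8, 6, 7]
r5 m[φ1→cld] = [11, 13, 12]
r5 m[φ1→sprk] = [16, 15, 15]
r5 m[φ2→wet] = [13, 14, 13]
r5 m[φ2→sprk] = [4, 1, 3]
r5 m[φ3→snow] = [21, 13, 14]
r5 m[φ3→ice] = [3, 8, 11]
r5 m[φ4→snow] = [2, 3, 8]
r5 m[φ5→wet] = [2, 1, 0]
r5 m[φ6→ice] = [5, 9, 7]
r5 m[rain→φ0] = [0, 0, 0]
r5 m[snow→φ3] = [2, 3, 8]
r5 m[snow→φ4] = [15, 7, 8]
r5 m[wet→φ2] = [2, 1, 0]
r5 m[wet→φ5] = [1, 2, 1]
r5 m[ice→φ1] = [8, 17, 18]
r5 m[ice→φ3] = [13, 15, 14]
r5 m[ice→φ6] = [11, 14, 18]
r5 m[cld→φ0] = [8, 10, 9]
r5 m[cld→φ1] = [5, 4, 5]
r5 m[sprk→φ1] = [4, 1, 3]
r5 m[sprk→φ2] = [13, 12, 12]
r6 m[φ0→rain] = [15, 14, 13]
r6 m[φ0→cld] = [5, 4, 5]
r6 m[φ1→ice] = [8, 6, 7]
r6 m[φ1→cld] = [11, 13, 12]
r6 m[φ1→sprk] = [16, 15, 15]
r6 m[φ2→wet] = [13, 14, 13]
r6 m[φ2→sprk] = [4, 1, 3]
r6 m[φ3→snow] = [21, 13, 14]
r6 m[φ3→ice] = [3, 8, 11]
r6 m[φ4→snow] = [2, 3, 8]
r6 m[φ5→wet] = [2, 1, 0]
r6 m[φ6→ice] = [5, 9, 7]
r6 m[rain→φ0] = [0, 0, 0]
r6 m[snow→φ3] = [2, 3, 8]
r6 m[snow→φ4] = [21, 13, 14]
r6 m[wet→φ2] = [2, 1, 0]
r6 m[wet→φ5] = [13, 14, 13]
r6 m[ice→φ1] = [8, 17, 18]
r6 m[ice→φ3] = [13, 15, 14]
r6 m[ice→φ6] = [11, 14, 18]
r6 m[cld→φ0] = [11, 13, 12]
r6 m[cld→φ1] = [5, 4, 5]
r6 m[sprk→φ1] = [4, 1, 3]
r6 m[sprk→φ2] = [16, 15, 15]
r7 m[φ0→rain] = [18, 17, 16]
r7 m[φ0→cld] = [5, 4, 5]
r7 m[φ1→ice] = [8, 6, 7]
r7 m[φ1→cld] = [11, 13, 12]
r7 m[φ1→sprk] = [16, 15, 15]
r7 m[φ2→wet] = [16, 17, 16]
r7 m[φ2→sprk] = [4, 1, 3]
r7 m[φ3→snow] = [21, 13, 14]
r7 m[φ3→ice] = [3, 8, 11]
r7 m[φ4→snow] = [2, 3, 8]
r7 m[φ5→wet] = [2, 1, 0]
r7 m[φ6→ice] = [5, 9, 7]
r7 m[rain→φ0] = [0, 0, 0]
r7 m[snow→φ3] = [2, 3, 8]
r7 m[snow→φ4] = [21, 13, 14]
r7 m[wet→φ2] = [2, 1, 0]
r7 m[wet→φ5] = [13, 14, 13]
r7 m[ice→φ1] = [8, 17, 18]
r7 m[ice→φ3] = [13, 15, 14]
r7 m[ice→φ6] = [11, 14, 18]
r7 m[cld→φ0] = [11, 13, 12]
r7 m[cld→φ1] = [5, 4, 5]
r7 m[sprk→φ1] = [4, 1, 3]
r7 m[sprk→φ2] = [16, 15, 15]
r8 m[φ0→rain] = [18, 17, 16]
r8 m[φ0→cld] = [5, 4, 5]
r8 m[φ1→ice] = [8, 6, 7]
r8 m[φ1→cld] = [11, 13, 12]
r8 m[φ1→sprk] = [16, 15, 15]
r8 m[φ2→wet] = [16, 17, 16]
r8 m[φ2→sprk] = [4, 1, 3]
r8 m[φ3→snow] = [21, 13, 14]
r8 m[φ3→ice] = [3, 8, 11]
r8 m[φ4→snow] = [2, 3, 8]
r8 m[φ5→wet] = [2, 1, 0]
r8 m[φ6→ice] = [5, 9, 7]
r8 m[rain→φ0] = [0, 0, 0]
r8 m[snow→φ3] = [2, 3, 8]
r8 m[snow→φ4] = [21, 13, 14]
r8 m[wet→φ2] = [2, 1, 0]
r8 m[wet→φ5] = [16, 17, 16]
r8 m[ice→φ1] = [8, 17, 18]
r8 m[ice→φ3] = [13, 15, 14]
r8 m[ice→φ6] = [11, 14, 18]
r8 m[cld→φ0] = [11, 13, 12]
r8 m[cld→φ1] = [5, 4, 5]
r8 m[sprk→φ1] = [4, 1, 3]
r8 m[sprk→φ2] = [16, 15, 15]
r9 m[φ0→rain] = [18, 17, 16]
r9 m[φ0→cld] = [5, 4, 5]
r9 m[φ1→ice] = [8, 6, 7]
r9 m[φ1→cld] = [11, 13, 12]
r9 m[φ1→sprk] = [16, 15, 15]
r9 m[φ2→wet] = [16, 17, 16]
r9 m[φ2→sprk] = [4, 1, 3]
r9 m[φ3→snow] = [21, 13, 14]
r9 m[φ3→ice] = [3, 8, 11]
r9 m[φ4→snow] = [2, 3, 8]
r9 m[φ5→wet] = [2, 1, 0]
r9 m[φ6→ice] = [5, 9, 7]
r9 m[rain→φ0] = [0, 0, 0]
r9 m[snow→φ3] = [2, 3, 8]
r9 m[snow→φ4] = [21, 13, 14]
r9 m[wet→φ2] = [2, 1, 0]
r9 m[wet→φ5] = [16, 17, 16]
r9 m[ice→φ1] = [8, 17, 18]
r9 m[ice→φ3] = [13, 15, 14]
r9 m[ice→φ6] = [11, 14, 18]
r9 m[cld→φ0] = [11, 13, 12]
r9 m[cld→φ1] = [5, 4, 5]
r9 m[sprk→φ1] = [4, 1, 3]
r9 m[sprk→φ2] = [16, 15, 15]
fixed point reached at round 9
b[rain] = ⊗ incoming = [18, 17, 16]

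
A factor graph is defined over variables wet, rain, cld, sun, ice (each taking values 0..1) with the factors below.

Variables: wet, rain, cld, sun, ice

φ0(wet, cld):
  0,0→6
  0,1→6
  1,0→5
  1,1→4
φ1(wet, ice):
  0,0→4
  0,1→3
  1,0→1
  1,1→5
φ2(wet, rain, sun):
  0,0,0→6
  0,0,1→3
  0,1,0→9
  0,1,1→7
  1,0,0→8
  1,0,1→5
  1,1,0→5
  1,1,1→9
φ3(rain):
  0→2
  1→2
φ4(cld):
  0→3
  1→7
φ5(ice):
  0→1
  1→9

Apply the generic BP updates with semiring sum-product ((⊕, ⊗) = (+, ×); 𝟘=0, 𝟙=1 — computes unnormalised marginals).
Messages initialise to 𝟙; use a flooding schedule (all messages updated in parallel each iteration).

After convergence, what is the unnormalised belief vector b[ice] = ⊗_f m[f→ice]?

b[ice] = [14322, 185490]

init: all messages = 𝟙 over 2 values
r1 m[φ0→wet] = [12, 9]
r1 m[φ0→cld] = [11, 10]
r1 m[φ1→wet] = [7, 6]
r1 m[φ1→ice] = [5, 8]
r1 m[φ2→wet] = [25, 27]
r1 m[φ2→rain] = [22, 30]
r1 m[φ2→sun] = [28, 24]
r1 m[φ3→rain] = [2, 2]
r1 m[φ4→cld] = [3, 7]
r1 m[φ5→ice] = [1, 9]
r1 m[wet→φ0] = [1, 1]
r1 m[wet→φ1] = [1, 1]
r1 m[wet→φ2] = [1, 1]
r1 m[rain→φ2] = [1, 1]
r1 m[rain→φ3] = [1, 1]
r1 m[cld→φ0] = [1, 1]
r1 m[cld→φ4] = [1, 1]
r1 m[sun→φ2] = [1, 1]
r1 m[ice→φ1] = [1, 1]
r1 m[ice→φ5] = [1, 1]
r2 m[φ0→wet] = [12, 9]
r2 m[φ0→cld] = [11, 10]
r2 m[φ1→wet] = [7, 6]
r2 m[φ1→ice] = [5, 8]
r2 m[φ2→wet] = [25, 27]
r2 m[φ2→rain] = [22, 30]
r2 m[φ2→sun] = [28, 24]
r2 m[φ3→rain] = [2, 2]
r2 m[φ4→cld] = [3, 7]
r2 m[φ5→ice] = [1, 9]
r2 m[wet→φ0] = [175, 162]
r2 m[wet→φ1] = [300, 243]
r2 m[wet→φ2] = [84, 54]
r2 m[rain→φ2] = [2, 2]
r2 m[rain→φ3] = [22, 30]
r2 m[cld→φ0] = [3, 7]
r2 m[cld→φ4] = [11, 10]
r2 m[sun→φ2] = [1, 1]
r2 m[ice→φ1] = [1, 9]
r2 m[ice→φ5] = [5, 8]
r3 m[φ0→wet] = [60, 43]
r3 m[φ0→cld] = [1860, 1698]
r3 m[φ1→wet] = [31, 46]
r3 m[φ1→ice] = [1443, 2115]
r3 m[φ2→wet] = [50, 54]
r3 m[φ2→rain] = [1458, 2100]
r3 m[φ2→sun] = [3924, 3192]
r3 m[φ3→rain] = [2, 2]
r3 m[φ4→cld] = [3, 7]
r3 m[φ5→ice] = [1, 9]
r3 m[wet→φ0] = [175, 162]
r3 m[wet→φ1] = [300, 243]
r3 m[wet→φ2] = [84, 54]
r3 m[rain→φ2] = [2, 2]
r3 m[rain→φ3] = [22, 30]
r3 m[cld→φ0] = [3, 7]
r3 m[cld→φ4] = [11, 10]
r3 m[sun→φ2] = [1, 1]
r3 m[ice→φ1] = [1, 9]
r3 m[ice→φ5] = [5, 8]
r4 m[φ0→wet] = [60, 43]
r4 m[φ0→cld] = [1860, 1698]
r4 m[φ1→wet] = [31, 46]
r4 m[φ1→ice] = [1443, 2115]
r4 m[φ2→wet] = [50, 54]
r4 m[φ2→rain] = [1458, 2100]
r4 m[φ2→sun] = [3924, 3192]
r4 m[φ3→rain] = [2, 2]
r4 m[φ4→cld] = [3, 7]
r4 m[φ5→ice] = [1, 9]
r4 m[wet→φ0] = [1550, 2484]
r4 m[wet→φ1] = [3000, 2322]
r4 m[wet→φ2] = [1860, 1978]
r4 m[rain→φ2] = [2, 2]
r4 m[rain→φ3] = [1458, 2100]
r4 m[cld→φ0] = [3, 7]
r4 m[cld→φ4] = [1860, 1698]
r4 m[sun→φ2] = [1, 1]
r4 m[ice→φ1] = [1, 9]
r4 m[ice→φ5] = [1443, 2115]
r5 m[φ0→wet] = [60, 43]
r5 m[φ0→cld] = [21720, 19236]
r5 m[φ1→wet] = [31, 46]
r5 m[φ1→ice] = [14322, 20610]
r5 m[φ2→wet] = [50, 54]
r5 m[φ2→rain] = [42454, 57452]
r5 m[φ2→sun] = [107228, 92584]
r5 m[φ3→rain] = [2, 2]
r5 m[φ4→cld] = [3, 7]
r5 m[φ5→ice] = [1, 9]
r5 m[wet→φ0] = [1550, 2484]
r5 m[wet→φ1] = [3000, 2322]
r5 m[wet→φ2] = [1860, 1978]
r5 m[rain→φ2] = [2, 2]
r5 m[rain→φ3] = [1458, 2100]
r5 m[cld→φ0] = [3, 7]
r5 m[cld→φ4] = [1860, 1698]
r5 m[sun→φ2] = [1, 1]
r5 m[ice→φ1] = [1, 9]
r5 m[ice→φ5] = [1443, 2115]
r6 m[φ0→wet] = [60, 43]
r6 m[φ0→cld] = [21720, 19236]
r6 m[φ1→wet] = [31, 46]
r6 m[φ1→ice] = [14322, 20610]
r6 m[φ2→wet] = [50, 54]
r6 m[φ2→rain] = [42454, 57452]
r6 m[φ2→sun] = [107228, 92584]
r6 m[φ3→rain] = [2, 2]
r6 m[φ4→cld] = [3, 7]
r6 m[φ5→ice] = [1, 9]
r6 m[wet→φ0] = [1550, 2484]
r6 m[wet→φ1] = [3000, 2322]
r6 m[wet→φ2] = [1860, 1978]
r6 m[rain→φ2] = [2, 2]
r6 m[rain→φ3] = [42454, 57452]
r6 m[cld→φ0] = [3, 7]
r6 m[cld→φ4] = [21720, 19236]
r6 m[sun→φ2] = [1, 1]
r6 m[ice→φ1] = [1, 9]
r6 m[ice→φ5] = [14322, 20610]
r7 m[φ0→wet] = [60, 43]
r7 m[φ0→cld] = [21720, 19236]
r7 m[φ1→wet] = [31, 46]
r7 m[φ1→ice] = [14322, 20610]
r7 m[φ2→wet] = [50, 54]
r7 m[φ2→rain] = [42454, 57452]
r7 m[φ2→sun] = [107228, 92584]
r7 m[φ3→rain] = [2, 2]
r7 m[φ4→cld] = [3, 7]
r7 m[φ5→ice] = [1, 9]
r7 m[wet→φ0] = [1550, 2484]
r7 m[wet→φ1] = [3000, 2322]
r7 m[wet→φ2] = [1860, 1978]
r7 m[rain→φ2] = [2, 2]
r7 m[rain→φ3] = [42454, 57452]
r7 m[cld→φ0] = [3, 7]
r7 m[cld→φ4] = [21720, 19236]
r7 m[sun→φ2] = [1, 1]
r7 m[ice→φ1] = [1, 9]
r7 m[ice→φ5] = [14322, 20610]
fixed point reached at round 7
b[ice] = ⊗ incoming = [14322, 185490]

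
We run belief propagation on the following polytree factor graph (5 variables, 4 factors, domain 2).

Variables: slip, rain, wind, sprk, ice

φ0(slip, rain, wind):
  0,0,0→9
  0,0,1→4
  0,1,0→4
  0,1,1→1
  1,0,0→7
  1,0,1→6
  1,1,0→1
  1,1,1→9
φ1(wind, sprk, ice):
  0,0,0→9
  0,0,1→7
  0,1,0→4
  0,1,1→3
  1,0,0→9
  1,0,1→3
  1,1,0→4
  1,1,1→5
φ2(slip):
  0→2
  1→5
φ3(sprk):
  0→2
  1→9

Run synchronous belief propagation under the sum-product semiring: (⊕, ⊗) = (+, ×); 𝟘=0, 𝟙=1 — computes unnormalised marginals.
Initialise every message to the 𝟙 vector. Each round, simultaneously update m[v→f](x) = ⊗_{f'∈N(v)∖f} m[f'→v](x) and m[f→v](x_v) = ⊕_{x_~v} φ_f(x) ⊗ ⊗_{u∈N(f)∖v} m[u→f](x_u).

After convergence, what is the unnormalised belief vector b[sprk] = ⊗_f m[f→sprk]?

init: all messages = 𝟙 over 2 values
r1 m[φ0→slip] = [18, 23]
r1 m[φ0→rain] = [26, 15]
r1 m[φ0→wind] = [21, 20]
r1 m[φ1→wind] = [23, 21]
r1 m[φ1→sprk] = [28, 16]
r1 m[φ1→ice] = [26, 18]
r1 m[φ2→slip] = [2, 5]
r1 m[φ3→sprk] = [2, 9]
r1 m[slip→φ0] = [1, 1]
r1 m[slip→φ2] = [1, 1]
r1 m[rain→φ0] = [1, 1]
r1 m[wind→φ0] = [1, 1]
r1 m[wind→φ1] = [1, 1]
r1 m[sprk→φ1] = [1, 1]
r1 m[sprk→φ3] = [1, 1]
r1 m[ice→φ1] = [1, 1]
r2 m[φ0→slip] = [18, 23]
r2 m[φ0→rain] = [26, 15]
r2 m[φ0→wind] = [21, 20]
r2 m[φ1→wind] = [23, 21]
r2 m[φ1→sprk] = [28, 16]
r2 m[φ1→ice] = [26, 18]
r2 m[φ2→slip] = [2, 5]
r2 m[φ3→sprk] = [2, 9]
r2 m[slip→φ0] = [2, 5]
r2 m[slip→φ2] = [18, 23]
r2 m[rain→φ0] = [1, 1]
r2 m[wind→φ0] = [23, 21]
r2 m[wind→φ1] = [21, 20]
r2 m[sprk→φ1] = [2, 9]
r2 m[sprk→φ3] = [28, 16]
r2 m[ice→φ1] = [1, 1]
r3 m[φ0→slip] = [404, 499]
r3 m[φ0→rain] = [2017, 1286]
r3 m[φ0→wind] = [66, 85]
r3 m[φ1→wind] = [95, 105]
r3 m[φ1→sprk] = [576, 327]
r3 m[φ1→ice] = [2214, 1881]
r3 m[φ2→slip] = [2, 5]
r3 m[φ3→sprk] = [2, 9]
r3 m[slip→φ0] = [2, 5]
r3 m[slip→φ2] = [18, 23]
r3 m[rain→φ0] = [1, 1]
r3 m[wind→φ0] = [23, 21]
r3 m[wind→φ1] = [21, 20]
r3 m[sprk→φ1] = [2, 9]
r3 m[sprk→φ3] = [28, 16]
r3 m[ice→φ1] = [1, 1]
r4 m[φ0→slip] = [404, 499]
r4 m[φ0→rain] = [2017, 1286]
r4 m[φ0→wind] = [66, 85]
r4 m[φ1→wind] = [95, 105]
r4 m[φ1→sprk] = [576, 327]
r4 m[φ1→ice] = [2214, 1881]
r4 m[φ2→slip] = [2, 5]
r4 m[φ3→sprk] = [2, 9]
r4 m[slip→φ0] = [2, 5]
r4 m[slip→φ2] = [404, 499]
r4 m[rain→φ0] = [1, 1]
r4 m[wind→φ0] = [95, 105]
r4 m[wind→φ1] = [66, 85]
r4 m[sprk→φ1] = [2, 9]
r4 m[sprk→φ3] = [576, 327]
r4 m[ice→φ1] = [1, 1]
r5 m[φ0→slip] = [1760, 2335]
r5 m[φ0→rain] = [9025, 6170]
r5 m[φ0→wind] = [66, 85]
r5 m[φ1→wind] = [95, 105]
r5 m[φ1→sprk] = [2076, 1227]
r5 m[φ1→ice] = [8154, 7041]
r5 m[φ2→slip] = [2, 5]
r5 m[φ3→sprk] = [2, 9]
r5 m[slip→φ0] = [2, 5]
r5 m[slip→φ2] = [404, 499]
r5 m[rain→φ0] = [1, 1]
r5 m[wind→φ0] = [95, 105]
r5 m[wind→φ1] = [66, 85]
r5 m[sprk→φ1] = [2, 9]
r5 m[sprk→φ3] = [576, 327]
r5 m[ice→φ1] = [1, 1]
r6 m[φ0→slip] = [1760, 2335]
r6 m[φ0→rain] = [9025, 6170]
r6 m[φ0→wind] = [66, 85]
r6 m[φ1→wind] = [95, 105]
r6 m[φ1→sprk] = [2076, 1227]
r6 m[φ1→ice] = [8154, 7041]
r6 m[φ2→slip] = [2, 5]
r6 m[φ3→sprk] = [2, 9]
r6 m[slip→φ0] = [2, 5]
r6 m[slip→φ2] = [1760, 2335]
r6 m[rain→φ0] = [1, 1]
r6 m[wind→φ0] = [95, 105]
r6 m[wind→φ1] = [66, 85]
r6 m[sprk→φ1] = [2, 9]
r6 m[sprk→φ3] = [2076, 1227]
r6 m[ice→φ1] = [1, 1]
r7 m[φ0→slip] = [1760, 2335]
r7 m[φ0→rain] = [9025, 6170]
r7 m[φ0→wind] = [66, 85]
r7 m[φ1→wind] = [95, 105]
r7 m[φ1→sprk] = [2076, 1227]
r7 m[φ1→ice] = [8154, 7041]
r7 m[φ2→slip] = [2, 5]
r7 m[φ3→sprk] = [2, 9]
r7 m[slip→φ0] = [2, 5]
r7 m[slip→φ2] = [1760, 2335]
r7 m[rain→φ0] = [1, 1]
r7 m[wind→φ0] = [95, 105]
r7 m[wind→φ1] = [66, 85]
r7 m[sprk→φ1] = [2, 9]
r7 m[sprk→φ3] = [2076, 1227]
r7 m[ice→φ1] = [1, 1]
fixed point reached at round 7
b[sprk] = ⊗ incoming = [4152, 11043]

b[sprk] = [4152, 11043]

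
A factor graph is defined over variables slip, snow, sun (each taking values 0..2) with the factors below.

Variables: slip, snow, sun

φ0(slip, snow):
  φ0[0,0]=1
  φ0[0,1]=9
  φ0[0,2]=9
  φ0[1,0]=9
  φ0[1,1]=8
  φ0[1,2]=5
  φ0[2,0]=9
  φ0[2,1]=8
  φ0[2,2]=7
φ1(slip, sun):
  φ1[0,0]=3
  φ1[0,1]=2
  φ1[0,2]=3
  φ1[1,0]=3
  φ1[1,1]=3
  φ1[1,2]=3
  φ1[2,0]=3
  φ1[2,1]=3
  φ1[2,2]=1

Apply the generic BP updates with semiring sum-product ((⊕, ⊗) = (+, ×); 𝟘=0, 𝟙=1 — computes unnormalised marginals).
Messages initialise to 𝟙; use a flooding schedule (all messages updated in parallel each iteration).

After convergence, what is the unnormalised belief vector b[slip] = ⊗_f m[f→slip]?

b[slip] = [152, 198, 168]

init: all messages = 𝟙 over 3 values
r1 m[φ0→slip] = [19, 22, 24]
r1 m[φ0→snow] = [19, 25, 21]
r1 m[φ1→slip] = [8, 9, 7]
r1 m[φ1→sun] = [9, 8, 7]
r1 m[slip→φ0] = [1, 1, 1]
r1 m[slip→φ1] = [1, 1, 1]
r1 m[snow→φ0] = [1, 1, 1]
r1 m[sun→φ1] = [1, 1, 1]
r2 m[φ0→slip] = [19, 22, 24]
r2 m[φ0→snow] = [19, 25, 21]
r2 m[φ1→slip] = [8, 9, 7]
r2 m[φ1→sun] = [9, 8, 7]
r2 m[slip→φ0] = [8, 9, 7]
r2 m[slip→φ1] = [19, 22, 24]
r2 m[snow→φ0] = [1, 1, 1]
r2 m[sun→φ1] = [1, 1, 1]
r3 m[φ0→slip] = [19, 22, 24]
r3 m[φ0→snow] = [152, 200, 166]
r3 m[φ1→slip] = [8, 9, 7]
r3 m[φ1→sun] = [195, 176, 147]
r3 m[slip→φ0] = [8, 9, 7]
r3 m[slip→φ1] = [19, 22, 24]
r3 m[snow→φ0] = [1, 1, 1]
r3 m[sun→φ1] = [1, 1, 1]
r4 m[φ0→slip] = [19, 22, 24]
r4 m[φ0→snow] = [152, 200, 166]
r4 m[φ1→slip] = [8, 9, 7]
r4 m[φ1→sun] = [195, 176, 147]
r4 m[slip→φ0] = [8, 9, 7]
r4 m[slip→φ1] = [19, 22, 24]
r4 m[snow→φ0] = [1, 1, 1]
r4 m[sun→φ1] = [1, 1, 1]
fixed point reached at round 4
b[slip] = ⊗ incoming = [152, 198, 168]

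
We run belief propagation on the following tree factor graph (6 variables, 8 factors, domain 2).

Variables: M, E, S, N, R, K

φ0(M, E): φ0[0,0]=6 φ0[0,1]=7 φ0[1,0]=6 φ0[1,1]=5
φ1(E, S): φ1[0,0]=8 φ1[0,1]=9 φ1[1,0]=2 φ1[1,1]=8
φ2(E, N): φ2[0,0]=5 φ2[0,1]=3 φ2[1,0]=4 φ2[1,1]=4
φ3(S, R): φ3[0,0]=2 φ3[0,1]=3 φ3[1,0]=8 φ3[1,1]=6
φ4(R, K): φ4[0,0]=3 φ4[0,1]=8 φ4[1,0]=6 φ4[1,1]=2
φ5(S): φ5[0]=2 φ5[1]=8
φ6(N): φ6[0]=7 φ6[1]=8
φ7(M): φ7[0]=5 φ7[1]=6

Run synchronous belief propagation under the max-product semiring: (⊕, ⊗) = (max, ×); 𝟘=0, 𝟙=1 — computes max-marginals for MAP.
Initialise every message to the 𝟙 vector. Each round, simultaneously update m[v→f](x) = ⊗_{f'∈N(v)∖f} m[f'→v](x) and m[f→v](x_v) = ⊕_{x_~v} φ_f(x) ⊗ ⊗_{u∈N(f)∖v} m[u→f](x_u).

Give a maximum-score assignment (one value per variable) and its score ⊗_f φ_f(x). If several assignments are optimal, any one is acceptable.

init: all messages = 𝟙 over 2 values
r1 m[φ0→M] = [7, 6]
r1 m[φ0→E] = [6, 7]
r1 m[φ1→E] = [9, 8]
r1 m[φ1→S] = [8, 9]
r1 m[φ2→E] = [5, 4]
r1 m[φ2→N] = [5, 4]
r1 m[φ3→S] = [3, 8]
r1 m[φ3→R] = [8, 6]
r1 m[φ4→R] = [8, 6]
r1 m[φ4→K] = [6, 8]
r1 m[φ5→S] = [2, 8]
r1 m[φ6→N] = [7, 8]
r1 m[φ7→M] = [5, 6]
r1 m[M→φ0] = [1, 1]
r1 m[M→φ7] = [1, 1]
r1 m[E→φ0] = [1, 1]
r1 m[E→φ1] = [1, 1]
r1 m[E→φ2] = [1, 1]
r1 m[S→φ1] = [1, 1]
r1 m[S→φ3] = [1, 1]
r1 m[S→φ5] = [1, 1]
r1 m[N→φ2] = [1, 1]
r1 m[N→φ6] = [1, 1]
r1 m[R→φ3] = [1, 1]
r1 m[R→φ4] = [1, 1]
r1 m[K→φ4] = [1, 1]
r2 m[φ0→M] = [7, 6]
r2 m[φ0→E] = [6, 7]
r2 m[φ1→E] = [9, 8]
r2 m[φ1→S] = [8, 9]
r2 m[φ2→E] = [5, 4]
r2 m[φ2→N] = [5, 4]
r2 m[φ3→S] = [3, 8]
r2 m[φ3→R] = [8, 6]
r2 m[φ4→R] = [8, 6]
r2 m[φ4→K] = [6, 8]
r2 m[φ5→S] = [2, 8]
r2 m[φ6→N] = [7, 8]
r2 m[φ7→M] = [5, 6]
r2 m[M→φ0] = [5, 6]
r2 m[M→φ7] = [7, 6]
r2 m[E→φ0] = [45, 32]
r2 m[E→φ1] = [30, 28]
r2 m[E→φ2] = [54, 56]
r2 m[S→φ1] = [6, 64]
r2 m[S→φ3] = [16, 72]
r2 m[S→φ5] = [24, 72]
r2 m[N→φ2] = [7, 8]
r2 m[N→φ6] = [5, 4]
r2 m[R→φ3] = [8, 6]
r2 m[R→φ4] = [8, 6]
r2 m[K→φ4] = [1, 1]
r3 m[φ0→M] = [270, 270]
r3 m[φ0→E] = [36, 35]
r3 m[φ1→E] = [576, 512]
r3 m[φ1→S] = [240, 270]
r3 m[φ2→E] = [35, 32]
r3 m[φ2→N] = [270, 224]
r3 m[φ3→S] = [18, 64]
r3 m[φ3→R] = [576, 432]
r3 m[φ4→R] = [8, 6]
r3 m[φ4→K] = [36, 64]
r3 m[φ5→S] = [2, 8]
r3 m[φ6→N] = [7, 8]
r3 m[φ7→M] = [5, 6]
r3 m[M→φ0] = [5, 6]
r3 m[M→φ7] = [7, 6]
r3 m[E→φ0] = [45, 32]
r3 m[E→φ1] = [30, 28]
r3 m[E→φ2] = [54, 56]
r3 m[S→φ1] = [6, 64]
r3 m[S→φ3] = [16, 72]
r3 m[S→φ5] = [24, 72]
r3 m[N→φ2] = [7, 8]
r3 m[N→φ6] = [5, 4]
r3 m[R→φ3] = [8, 6]
r3 m[R→φ4] = [8, 6]
r3 m[K→φ4] = [1, 1]
r4 m[φ0→M] = [270, 270]
r4 m[φ0→E] = [36, 35]
r4 m[φ1→E] = [576, 512]
r4 m[φ1→S] = [240, 270]
r4 m[φ2→E] = [35, 32]
r4 m[φ2→N] = [270, 224]
r4 m[φ3→S] = [18, 64]
r4 m[φ3→R] = [576, 432]
r4 m[φ4→R] = [8, 6]
r4 m[φ4→K] = [36, 64]
r4 m[φ5→S] = [2, 8]
r4 m[φ6→N] = [7, 8]
r4 m[φ7→M] = [5, 6]
r4 m[M→φ0] = [5, 6]
r4 m[M→φ7] = [270, 270]
r4 m[E→φ0] = [20160, 16384]
r4 m[E→φ1] = [1260, 1120]
r4 m[E→φ2] = [20736, 17920]
r4 m[S→φ1] = [36, 512]
r4 m[S→φ3] = [480, 2160]
r4 m[S→φ5] = [4320, 17280]
r4 m[N→φ2] = [7, 8]
r4 m[N→φ6] = [270, 224]
r4 m[R→φ3] = [8, 6]
r4 m[R→φ4] = [576, 432]
r4 m[K→φ4] = [1, 1]
r5 m[φ0→M] = [120960, 120960]
r5 m[φ0→E] = [36, 35]
r5 m[φ1→E] = [4608, 4096]
r5 m[φ1→S] = [10080, 11340]
r5 m[φ2→E] = [35, 32]
r5 m[φ2→N] = [103680, 71680]
r5 m[φ3→S] = [18, 64]
r5 m[φ3→R] = [17280, 12960]
r5 m[φ4→R] = [8, 6]
r5 m[φ4→K] = [2592, 4608]
r5 m[φ5→S] = [2, 8]
r5 m[φ6→N] = [7, 8]
r5 m[φ7→M] = [5, 6]
r5 m[M→φ0] = [5, 6]
r5 m[M→φ7] = [270, 270]
r5 m[E→φ0] = [20160, 16384]
r5 m[E→φ1] = [1260, 1120]
r5 m[E→φ2] = [20736, 17920]
r5 m[S→φ1] = [36, 512]
r5 m[S→φ3] = [480, 2160]
r5 m[S→φ5] = [4320, 17280]
r5 m[N→φ2] = [7, 8]
r5 m[N→φ6] = [270, 224]
r5 m[R→φ3] = [8, 6]
r5 m[R→φ4] = [576, 432]
r5 m[K→φ4] = [1, 1]
r6 m[φ0→M] = [120960, 120960]
r6 m[φ0→E] = [36, 35]
r6 m[φ1→E] = [4608, 4096]
r6 m[φ1→S] = [10080, 11340]
r6 m[φ2→E] = [35, 32]
r6 m[φ2→N] = [103680, 71680]
r6 m[φ3→S] = [18, 64]
r6 m[φ3→R] = [17280, 12960]
r6 m[φ4→R] = [8, 6]
r6 m[φ4→K] = [2592, 4608]
r6 m[φ5→S] = [2, 8]
r6 m[φ6→N] = [7, 8]
r6 m[φ7→M] = [5, 6]
r6 m[M→φ0] = [5, 6]
r6 m[M→φ7] = [120960, 120960]
r6 m[E→φ0] = [161280, 131072]
r6 m[E→φ1] = [1260, 1120]
r6 m[E→φ2] = [165888, 143360]
r6 m[S→φ1] = [36, 512]
r6 m[S→φ3] = [20160, 90720]
r6 m[S→φ5] = [181440, 725760]
r6 m[N→φ2] = [7, 8]
r6 m[N→φ6] = [103680, 71680]
r6 m[R→φ3] = [8, 6]
r6 m[R→φ4] = [17280, 12960]
r6 m[K→φ4] = [1, 1]
r7 m[φ0→M] = [967680, 967680]
r7 m[φ0→E] = [36, 35]
r7 m[φ1→E] = [4608, 4096]
r7 m[φ1→S] = [10080, 11340]
r7 m[φ2→E] = [35, 32]
r7 m[φ2→N] = [829440, 573440]
r7 m[φ3→S] = [18, 64]
r7 m[φ3→R] = [725760, 544320]
r7 m[φ4→R] = [8, 6]
r7 m[φ4→K] = [77760, 138240]
r7 m[φ5→S] = [2, 8]
r7 m[φ6→N] = [7, 8]
r7 m[φ7→M] = [5, 6]
r7 m[M→φ0] = [5, 6]
r7 m[M→φ7] = [120960, 120960]
r7 m[E→φ0] = [161280, 131072]
r7 m[E→φ1] = [1260, 1120]
r7 m[E→φ2] = [165888, 143360]
r7 m[S→φ1] = [36, 512]
r7 m[S→φ3] = [20160, 90720]
r7 m[S→φ5] = [181440, 725760]
r7 m[N→φ2] = [7, 8]
r7 m[N→φ6] = [103680, 71680]
r7 m[R→φ3] = [8, 6]
r7 m[R→φ4] = [17280, 12960]
r7 m[K→φ4] = [1, 1]
r8 m[φ0→M] = [967680, 967680]
r8 m[φ0→E] = [36, 35]
r8 m[φ1→E] = [4608, 4096]
r8 m[φ1→S] = [10080, 11340]
r8 m[φ2→E] = [35, 32]
r8 m[φ2→N] = [829440, 573440]
r8 m[φ3→S] = [18, 64]
r8 m[φ3→R] = [725760, 544320]
r8 m[φ4→R] = [8, 6]
r8 m[φ4→K] = [77760, 138240]
r8 m[φ5→S] = [2, 8]
r8 m[φ6→N] = [7, 8]
r8 m[φ7→M] = [5, 6]
r8 m[M→φ0] = [5, 6]
r8 m[M→φ7] = [967680, 967680]
r8 m[E→φ0] = [161280, 131072]
r8 m[E→φ1] = [1260, 1120]
r8 m[E→φ2] = [165888, 143360]
r8 m[S→φ1] = [36, 512]
r8 m[S→φ3] = [20160, 90720]
r8 m[S→φ5] = [181440, 725760]
r8 m[N→φ2] = [7, 8]
r8 m[N→φ6] = [829440, 573440]
r8 m[R→φ3] = [8, 6]
r8 m[R→φ4] = [725760, 544320]
r8 m[K→φ4] = [1, 1]
r9 m[φ0→M] = [967680, 967680]
r9 m[φ0→E] = [36, 35]
r9 m[φ1→E] = [4608, 4096]
r9 m[φ1→S] = [10080, 11340]
r9 m[φ2→E] = [35, 32]
r9 m[φ2→N] = [829440, 573440]
r9 m[φ3→S] = [18, 64]
r9 m[φ3→R] = [725760, 544320]
r9 m[φ4→R] = [8, 6]
r9 m[φ4→K] = [3265920, 5806080]
r9 m[φ5→S] = [2, 8]
r9 m[φ6→N] = [7, 8]
r9 m[φ7→M] = [5, 6]
r9 m[M→φ0] = [5, 6]
r9 m[M→φ7] = [967680, 967680]
r9 m[E→φ0] = [161280, 131072]
r9 m[E→φ1] = [1260, 1120]
r9 m[E→φ2] = [165888, 143360]
r9 m[S→φ1] = [36, 512]
r9 m[S→φ3] = [20160, 90720]
r9 m[S→φ5] = [181440, 725760]
r9 m[N→φ2] = [7, 8]
r9 m[N→φ6] = [829440, 573440]
r9 m[R→φ3] = [8, 6]
r9 m[R→φ4] = [725760, 544320]
r9 m[K→φ4] = [1, 1]
r10 m[φ0→M] = [967680, 967680]
r10 m[φ0→E] = [36, 35]
r10 m[φ1→E] = [4608, 4096]
r10 m[φ1→S] = [10080, 11340]
r10 m[φ2→E] = [35, 32]
r10 m[φ2→N] = [829440, 573440]
r10 m[φ3→S] = [18, 64]
r10 m[φ3→R] = [725760, 544320]
r10 m[φ4→R] = [8, 6]
r10 m[φ4→K] = [3265920, 5806080]
r10 m[φ5→S] = [2, 8]
r10 m[φ6→N] = [7, 8]
r10 m[φ7→M] = [5, 6]
r10 m[M→φ0] = [5, 6]
r10 m[M→φ7] = [967680, 967680]
r10 m[E→φ0] = [161280, 131072]
r10 m[E→φ1] = [1260, 1120]
r10 m[E→φ2] = [165888, 143360]
r10 m[S→φ1] = [36, 512]
r10 m[S→φ3] = [20160, 90720]
r10 m[S→φ5] = [181440, 725760]
r10 m[N→φ2] = [7, 8]
r10 m[N→φ6] = [829440, 573440]
r10 m[R→φ3] = [8, 6]
r10 m[R→φ4] = [725760, 544320]
r10 m[K→φ4] = [1, 1]
fixed point reached at round 10
traceback from M: (M=1, E=0, S=1, N=0, R=0, K=1), score=5806080

assignment: (M=1, E=0, S=1, N=0, R=0, K=1); score = 5806080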